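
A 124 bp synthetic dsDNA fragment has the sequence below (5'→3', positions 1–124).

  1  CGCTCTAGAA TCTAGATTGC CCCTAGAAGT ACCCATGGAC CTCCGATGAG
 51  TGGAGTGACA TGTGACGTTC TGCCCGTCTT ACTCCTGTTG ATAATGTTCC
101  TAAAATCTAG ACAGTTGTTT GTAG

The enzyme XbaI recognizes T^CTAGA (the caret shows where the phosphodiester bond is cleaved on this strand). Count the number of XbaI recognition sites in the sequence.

3

TCTAGA occurs starting at positions 4, 11, 106.
XbaI cuts at 3 sites.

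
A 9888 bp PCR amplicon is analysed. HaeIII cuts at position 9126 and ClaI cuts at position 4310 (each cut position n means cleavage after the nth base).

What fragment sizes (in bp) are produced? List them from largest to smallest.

Combined cut positions (sorted): 4310, 9126.
Linear molecule, 2 cuts → 3 fragments:
  4310 − 0 = 4310 bp
  9126 − 4310 = 4816 bp
  9888 − 9126 = 762 bp
Sorted largest to smallest: 4816, 4310, 762 bp.

4816, 4310, 762 bp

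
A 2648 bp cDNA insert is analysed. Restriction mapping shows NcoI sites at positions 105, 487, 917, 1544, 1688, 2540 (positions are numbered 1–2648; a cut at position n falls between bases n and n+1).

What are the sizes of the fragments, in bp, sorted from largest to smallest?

852, 627, 430, 382, 144, 108, 105 bp

Linear molecule, 6 cuts → 7 fragments:
  105 − 0 = 105 bp
  487 − 105 = 382 bp
  917 − 487 = 430 bp
  1544 − 917 = 627 bp
  1688 − 1544 = 144 bp
  2540 − 1688 = 852 bp
  2648 − 2540 = 108 bp
Sorted largest to smallest: 852, 627, 430, 382, 144, 108, 105 bp.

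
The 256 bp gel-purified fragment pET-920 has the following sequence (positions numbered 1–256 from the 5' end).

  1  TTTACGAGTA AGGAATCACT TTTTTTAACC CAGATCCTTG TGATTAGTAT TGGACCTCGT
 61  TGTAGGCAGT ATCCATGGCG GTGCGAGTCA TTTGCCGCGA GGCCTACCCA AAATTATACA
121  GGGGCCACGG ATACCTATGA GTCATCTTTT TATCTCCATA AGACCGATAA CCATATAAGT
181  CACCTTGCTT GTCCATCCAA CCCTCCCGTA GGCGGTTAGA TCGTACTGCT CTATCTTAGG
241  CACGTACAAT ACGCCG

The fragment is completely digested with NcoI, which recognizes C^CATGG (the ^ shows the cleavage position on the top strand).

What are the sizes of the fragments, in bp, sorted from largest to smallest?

183, 73 bp

The NcoI site (CCATGG) starts at position 73.
NcoI cuts after the first base of each site, so after position 73.
Linear molecule, 1 cut → 2 fragments:
  1–73 → 73 bp
  74–256 → 183 bp
Sorted largest to smallest: 183, 73 bp.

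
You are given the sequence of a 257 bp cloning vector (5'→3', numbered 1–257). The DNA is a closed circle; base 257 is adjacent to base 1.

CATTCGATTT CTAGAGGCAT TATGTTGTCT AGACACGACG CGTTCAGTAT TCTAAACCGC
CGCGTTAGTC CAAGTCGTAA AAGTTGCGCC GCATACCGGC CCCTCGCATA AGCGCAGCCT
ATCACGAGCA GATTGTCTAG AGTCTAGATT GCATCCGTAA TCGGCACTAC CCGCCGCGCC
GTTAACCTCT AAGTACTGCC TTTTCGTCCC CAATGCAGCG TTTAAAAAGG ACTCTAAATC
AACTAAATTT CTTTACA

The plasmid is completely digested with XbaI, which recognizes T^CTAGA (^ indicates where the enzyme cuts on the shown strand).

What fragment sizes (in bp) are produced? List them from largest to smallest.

124, 108, 18, 7 bp

XbaI sites (TCTAGA) start at positions 10, 28, 136, 143.
XbaI cuts after the first base of each site, so after positions 10, 28, 136, 143.
Circular molecule, 4 cuts → 4 fragments:
  11–28 → 18 bp
  29–136 → 108 bp
  137–143 → 7 bp
  144–257 then 1–10 → 114 + 10 = 124 bp
Sorted largest to smallest: 124, 108, 18, 7 bp.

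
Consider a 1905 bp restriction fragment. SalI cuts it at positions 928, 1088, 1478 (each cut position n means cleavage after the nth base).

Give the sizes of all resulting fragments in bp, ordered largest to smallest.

928, 427, 390, 160 bp

Linear molecule, 3 cuts → 4 fragments:
  928 − 0 = 928 bp
  1088 − 928 = 160 bp
  1478 − 1088 = 390 bp
  1905 − 1478 = 427 bp
Sorted largest to smallest: 928, 427, 390, 160 bp.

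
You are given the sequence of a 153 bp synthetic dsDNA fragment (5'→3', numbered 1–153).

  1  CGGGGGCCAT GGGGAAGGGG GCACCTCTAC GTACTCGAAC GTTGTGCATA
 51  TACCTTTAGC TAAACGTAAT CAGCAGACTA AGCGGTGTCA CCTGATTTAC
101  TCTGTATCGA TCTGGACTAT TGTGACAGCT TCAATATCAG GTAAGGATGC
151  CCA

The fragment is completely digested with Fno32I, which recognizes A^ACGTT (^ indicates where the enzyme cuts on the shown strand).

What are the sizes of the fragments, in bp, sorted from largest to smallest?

115, 38 bp

The Fno32I site (AACGTT) starts at position 38.
Fno32I cuts after the first base of each site, so after position 38.
Linear molecule, 1 cut → 2 fragments:
  1–38 → 38 bp
  39–153 → 115 bp
Sorted largest to smallest: 115, 38 bp.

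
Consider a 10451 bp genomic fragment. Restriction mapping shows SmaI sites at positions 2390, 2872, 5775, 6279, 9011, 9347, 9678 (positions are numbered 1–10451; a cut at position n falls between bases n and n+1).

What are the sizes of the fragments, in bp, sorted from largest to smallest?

Linear molecule, 7 cuts → 8 fragments:
  2390 − 0 = 2390 bp
  2872 − 2390 = 482 bp
  5775 − 2872 = 2903 bp
  6279 − 5775 = 504 bp
  9011 − 6279 = 2732 bp
  9347 − 9011 = 336 bp
  9678 − 9347 = 331 bp
  10451 − 9678 = 773 bp
Sorted largest to smallest: 2903, 2732, 2390, 773, 504, 482, 336, 331 bp.

2903, 2732, 2390, 773, 504, 482, 336, 331 bp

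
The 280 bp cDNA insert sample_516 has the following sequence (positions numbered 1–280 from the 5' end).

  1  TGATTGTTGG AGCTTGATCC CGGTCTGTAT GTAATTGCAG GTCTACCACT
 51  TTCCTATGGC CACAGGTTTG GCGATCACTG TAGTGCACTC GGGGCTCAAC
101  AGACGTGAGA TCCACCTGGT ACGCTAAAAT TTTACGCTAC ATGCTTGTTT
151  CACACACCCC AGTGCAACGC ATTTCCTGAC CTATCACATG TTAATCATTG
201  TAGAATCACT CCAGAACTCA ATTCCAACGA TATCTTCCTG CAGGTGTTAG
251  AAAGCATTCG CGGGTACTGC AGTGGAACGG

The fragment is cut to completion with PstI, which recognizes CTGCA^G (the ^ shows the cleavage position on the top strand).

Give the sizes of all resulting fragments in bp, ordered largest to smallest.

242, 29, 9 bp

PstI sites (CTGCAG) start at positions 238, 267.
PstI cuts after base 5 of each site (before the last base), so after positions 242, 271.
Linear molecule, 2 cuts → 3 fragments:
  1–242 → 242 bp
  243–271 → 29 bp
  272–280 → 9 bp
Sorted largest to smallest: 242, 29, 9 bp.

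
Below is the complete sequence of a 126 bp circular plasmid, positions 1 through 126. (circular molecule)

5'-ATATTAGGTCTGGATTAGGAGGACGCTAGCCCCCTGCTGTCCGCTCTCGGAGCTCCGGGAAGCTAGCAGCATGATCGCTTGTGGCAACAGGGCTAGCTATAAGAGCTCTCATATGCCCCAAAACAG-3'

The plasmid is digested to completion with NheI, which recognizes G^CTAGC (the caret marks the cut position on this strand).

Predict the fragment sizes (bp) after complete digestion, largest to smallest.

NheI sites (GCTAGC) start at positions 25, 62, 92.
NheI cuts after the first base of each site, so after positions 25, 62, 92.
Circular molecule, 3 cuts → 3 fragments:
  26–62 → 37 bp
  63–92 → 30 bp
  93–126 then 1–25 → 34 + 25 = 59 bp
Sorted largest to smallest: 59, 37, 30 bp.

59, 37, 30 bp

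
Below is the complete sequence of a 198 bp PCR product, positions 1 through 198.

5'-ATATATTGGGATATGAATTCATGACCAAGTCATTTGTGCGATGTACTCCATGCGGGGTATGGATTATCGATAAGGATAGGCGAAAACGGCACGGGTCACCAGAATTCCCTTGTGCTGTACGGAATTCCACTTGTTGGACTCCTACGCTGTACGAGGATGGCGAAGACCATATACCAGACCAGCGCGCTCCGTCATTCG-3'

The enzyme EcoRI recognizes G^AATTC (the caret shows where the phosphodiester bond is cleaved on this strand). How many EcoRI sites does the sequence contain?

GAATTC occurs starting at positions 15, 102, 122.
EcoRI cuts at 3 sites.

3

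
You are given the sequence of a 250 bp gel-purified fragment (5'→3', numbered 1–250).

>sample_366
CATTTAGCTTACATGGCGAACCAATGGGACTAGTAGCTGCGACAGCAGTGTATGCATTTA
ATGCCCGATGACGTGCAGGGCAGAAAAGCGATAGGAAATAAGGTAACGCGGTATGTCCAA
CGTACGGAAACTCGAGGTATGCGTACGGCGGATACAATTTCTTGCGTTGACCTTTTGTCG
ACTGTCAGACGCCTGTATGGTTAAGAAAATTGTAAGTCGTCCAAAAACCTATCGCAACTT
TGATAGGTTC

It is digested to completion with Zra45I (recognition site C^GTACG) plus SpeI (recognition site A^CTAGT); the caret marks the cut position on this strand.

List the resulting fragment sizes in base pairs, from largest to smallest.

108, 92, 29, 21 bp

Zra45I sites (CGTACG) start at positions 121, 142.
Zra45I cuts after the first base of each site, so after positions 121, 142.
The SpeI site (ACTAGT) starts at position 29.
SpeI cuts after the first base of each site, so after position 29.
Combined cut positions: 29, 121, 142.
Linear molecule, 3 cuts → 4 fragments:
  1–29 → 29 bp
  30–121 → 92 bp
  122–142 → 21 bp
  143–250 → 108 bp
Sorted largest to smallest: 108, 92, 29, 21 bp.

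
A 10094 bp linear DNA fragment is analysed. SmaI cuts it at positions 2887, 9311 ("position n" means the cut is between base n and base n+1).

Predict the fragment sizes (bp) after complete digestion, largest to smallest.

Linear molecule, 2 cuts → 3 fragments:
  2887 − 0 = 2887 bp
  9311 − 2887 = 6424 bp
  10094 − 9311 = 783 bp
Sorted largest to smallest: 6424, 2887, 783 bp.

6424, 2887, 783 bp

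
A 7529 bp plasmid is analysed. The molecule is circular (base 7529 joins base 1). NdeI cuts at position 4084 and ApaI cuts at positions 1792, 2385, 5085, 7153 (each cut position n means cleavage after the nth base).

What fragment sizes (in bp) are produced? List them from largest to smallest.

Combined cut positions (sorted): 1792, 2385, 4084, 5085, 7153.
Circular molecule, 5 cuts → 5 fragments:
  2385 − 1792 = 593 bp
  4084 − 2385 = 1699 bp
  5085 − 4084 = 1001 bp
  7153 − 5085 = 2068 bp
  wrap: 7529 − 7153 + 1792 = 2168 bp
Sorted largest to smallest: 2168, 2068, 1699, 1001, 593 bp.

2168, 2068, 1699, 1001, 593 bp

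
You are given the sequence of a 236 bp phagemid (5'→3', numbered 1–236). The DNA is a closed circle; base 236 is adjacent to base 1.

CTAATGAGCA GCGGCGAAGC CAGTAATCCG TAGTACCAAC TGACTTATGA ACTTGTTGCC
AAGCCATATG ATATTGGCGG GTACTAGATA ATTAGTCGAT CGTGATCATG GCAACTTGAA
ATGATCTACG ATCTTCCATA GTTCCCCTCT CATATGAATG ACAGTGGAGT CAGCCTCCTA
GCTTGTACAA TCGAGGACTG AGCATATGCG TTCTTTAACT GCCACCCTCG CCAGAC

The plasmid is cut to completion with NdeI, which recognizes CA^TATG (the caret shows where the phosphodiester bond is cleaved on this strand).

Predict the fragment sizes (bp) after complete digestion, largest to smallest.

98, 86, 52 bp

NdeI sites (CATATG) start at positions 65, 151, 203.
NdeI cuts after base 2 of each site, so after positions 66, 152, 204.
Circular molecule, 3 cuts → 3 fragments:
  67–152 → 86 bp
  153–204 → 52 bp
  205–236 then 1–66 → 32 + 66 = 98 bp
Sorted largest to smallest: 98, 86, 52 bp.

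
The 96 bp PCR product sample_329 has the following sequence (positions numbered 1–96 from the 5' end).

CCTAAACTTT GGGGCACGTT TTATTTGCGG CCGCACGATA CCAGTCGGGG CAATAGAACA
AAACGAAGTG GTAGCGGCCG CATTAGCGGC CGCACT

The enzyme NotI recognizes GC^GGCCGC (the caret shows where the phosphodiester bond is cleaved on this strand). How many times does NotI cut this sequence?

3

GCGGCCGC occurs starting at positions 27, 74, 86.
NotI cuts at 3 sites.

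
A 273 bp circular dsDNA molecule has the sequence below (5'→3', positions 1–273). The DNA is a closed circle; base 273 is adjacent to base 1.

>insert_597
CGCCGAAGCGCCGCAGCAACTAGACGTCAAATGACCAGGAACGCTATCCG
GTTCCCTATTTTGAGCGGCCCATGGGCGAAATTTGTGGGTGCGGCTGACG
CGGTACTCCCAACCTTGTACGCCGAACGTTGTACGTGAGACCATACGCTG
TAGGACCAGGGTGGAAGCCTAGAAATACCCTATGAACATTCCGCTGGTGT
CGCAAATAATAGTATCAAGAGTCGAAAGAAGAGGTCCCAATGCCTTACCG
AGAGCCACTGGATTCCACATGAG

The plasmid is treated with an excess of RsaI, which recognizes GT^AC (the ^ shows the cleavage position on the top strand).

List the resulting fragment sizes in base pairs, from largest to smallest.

245, 14, 14 bp

RsaI sites (GTAC) start at positions 103, 117, 131.
RsaI cuts after base 2 of each site, so after positions 104, 118, 132.
Circular molecule, 3 cuts → 3 fragments:
  105–118 → 14 bp
  119–132 → 14 bp
  133–273 then 1–104 → 141 + 104 = 245 bp
Sorted largest to smallest: 245, 14, 14 bp.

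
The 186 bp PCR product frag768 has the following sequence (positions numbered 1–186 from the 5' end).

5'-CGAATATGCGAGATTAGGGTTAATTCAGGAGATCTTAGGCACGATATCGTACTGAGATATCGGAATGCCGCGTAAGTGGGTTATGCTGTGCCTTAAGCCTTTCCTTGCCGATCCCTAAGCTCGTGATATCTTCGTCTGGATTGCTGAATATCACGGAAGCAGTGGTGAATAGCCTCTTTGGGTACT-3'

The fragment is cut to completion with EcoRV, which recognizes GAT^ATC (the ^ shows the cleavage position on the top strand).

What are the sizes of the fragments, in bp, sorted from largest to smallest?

69, 59, 45, 13 bp

EcoRV sites (GATATC) start at positions 43, 56, 125.
EcoRV cuts after base 3 of each site, so after positions 45, 58, 127.
Linear molecule, 3 cuts → 4 fragments:
  1–45 → 45 bp
  46–58 → 13 bp
  59–127 → 69 bp
  128–186 → 59 bp
Sorted largest to smallest: 69, 59, 45, 13 bp.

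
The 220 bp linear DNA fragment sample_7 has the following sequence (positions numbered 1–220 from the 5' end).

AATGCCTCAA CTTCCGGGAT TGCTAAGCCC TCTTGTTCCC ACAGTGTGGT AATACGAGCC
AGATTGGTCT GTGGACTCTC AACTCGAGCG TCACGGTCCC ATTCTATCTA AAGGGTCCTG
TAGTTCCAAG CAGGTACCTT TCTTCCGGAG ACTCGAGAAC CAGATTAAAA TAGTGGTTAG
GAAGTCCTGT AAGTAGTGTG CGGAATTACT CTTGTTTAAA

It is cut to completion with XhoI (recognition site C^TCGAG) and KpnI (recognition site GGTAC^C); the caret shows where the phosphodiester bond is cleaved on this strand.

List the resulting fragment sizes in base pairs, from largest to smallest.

83, 68, 54, 15 bp

XhoI sites (CTCGAG) start at positions 83, 152.
XhoI cuts after the first base of each site, so after positions 83, 152.
The KpnI site (GGTACC) starts at position 133.
KpnI cuts after base 5 of each site (before the last base), so after position 137.
Combined cut positions: 83, 137, 152.
Linear molecule, 3 cuts → 4 fragments:
  1–83 → 83 bp
  84–137 → 54 bp
  138–152 → 15 bp
  153–220 → 68 bp
Sorted largest to smallest: 83, 68, 54, 15 bp.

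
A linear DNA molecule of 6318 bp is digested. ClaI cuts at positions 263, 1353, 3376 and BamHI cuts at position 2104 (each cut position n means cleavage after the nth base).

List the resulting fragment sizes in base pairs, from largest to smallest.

Combined cut positions (sorted): 263, 1353, 2104, 3376.
Linear molecule, 4 cuts → 5 fragments:
  263 − 0 = 263 bp
  1353 − 263 = 1090 bp
  2104 − 1353 = 751 bp
  3376 − 2104 = 1272 bp
  6318 − 3376 = 2942 bp
Sorted largest to smallest: 2942, 1272, 1090, 751, 263 bp.

2942, 1272, 1090, 751, 263 bp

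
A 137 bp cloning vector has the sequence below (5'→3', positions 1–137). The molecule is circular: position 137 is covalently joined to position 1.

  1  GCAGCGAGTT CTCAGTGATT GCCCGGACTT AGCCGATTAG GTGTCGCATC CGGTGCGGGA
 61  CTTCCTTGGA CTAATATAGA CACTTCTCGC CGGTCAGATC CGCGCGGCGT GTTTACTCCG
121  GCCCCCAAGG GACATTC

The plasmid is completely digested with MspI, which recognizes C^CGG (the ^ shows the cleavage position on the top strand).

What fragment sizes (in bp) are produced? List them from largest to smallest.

MspI sites (CCGG) start at positions 23, 50, 90, 118.
MspI cuts after the first base of each site, so after positions 23, 50, 90, 118.
Circular molecule, 4 cuts → 4 fragments:
  24–50 → 27 bp
  51–90 → 40 bp
  91–118 → 28 bp
  119–137 then 1–23 → 19 + 23 = 42 bp
Sorted largest to smallest: 42, 40, 28, 27 bp.

42, 40, 28, 27 bp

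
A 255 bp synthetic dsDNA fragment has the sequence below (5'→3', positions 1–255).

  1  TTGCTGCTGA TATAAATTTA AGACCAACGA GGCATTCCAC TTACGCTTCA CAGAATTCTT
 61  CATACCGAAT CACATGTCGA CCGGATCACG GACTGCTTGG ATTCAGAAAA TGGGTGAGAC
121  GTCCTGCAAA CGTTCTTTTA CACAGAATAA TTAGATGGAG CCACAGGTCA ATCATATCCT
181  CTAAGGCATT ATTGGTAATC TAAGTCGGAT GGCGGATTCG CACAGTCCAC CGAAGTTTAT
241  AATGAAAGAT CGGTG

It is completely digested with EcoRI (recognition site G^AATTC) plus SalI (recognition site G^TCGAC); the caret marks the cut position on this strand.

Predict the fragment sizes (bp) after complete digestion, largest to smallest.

179, 53, 23 bp

The EcoRI site (GAATTC) starts at position 53.
EcoRI cuts after the first base of each site, so after position 53.
The SalI site (GTCGAC) starts at position 76.
SalI cuts after the first base of each site, so after position 76.
Combined cut positions: 53, 76.
Linear molecule, 2 cuts → 3 fragments:
  1–53 → 53 bp
  54–76 → 23 bp
  77–255 → 179 bp
Sorted largest to smallest: 179, 53, 23 bp.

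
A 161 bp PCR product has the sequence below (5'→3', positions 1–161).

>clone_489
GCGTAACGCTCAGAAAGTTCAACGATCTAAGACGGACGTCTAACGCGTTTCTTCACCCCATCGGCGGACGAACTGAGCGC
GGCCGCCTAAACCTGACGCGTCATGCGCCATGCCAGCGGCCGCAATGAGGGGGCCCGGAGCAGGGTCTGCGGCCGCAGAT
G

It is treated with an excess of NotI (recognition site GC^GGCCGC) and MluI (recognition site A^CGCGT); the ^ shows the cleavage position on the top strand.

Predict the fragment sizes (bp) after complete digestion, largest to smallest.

43, 37, 33, 21, 16, 11 bp

NotI sites (GCGGCCGC) start at positions 79, 116, 149.
NotI cuts after base 2 of each site, so after positions 80, 117, 150.
MluI sites (ACGCGT) start at positions 43, 96.
MluI cuts after the first base of each site, so after positions 43, 96.
Combined cut positions: 43, 80, 96, 117, 150.
Linear molecule, 5 cuts → 6 fragments:
  1–43 → 43 bp
  44–80 → 37 bp
  81–96 → 16 bp
  97–117 → 21 bp
  118–150 → 33 bp
  151–161 → 11 bp
Sorted largest to smallest: 43, 37, 33, 21, 16, 11 bp.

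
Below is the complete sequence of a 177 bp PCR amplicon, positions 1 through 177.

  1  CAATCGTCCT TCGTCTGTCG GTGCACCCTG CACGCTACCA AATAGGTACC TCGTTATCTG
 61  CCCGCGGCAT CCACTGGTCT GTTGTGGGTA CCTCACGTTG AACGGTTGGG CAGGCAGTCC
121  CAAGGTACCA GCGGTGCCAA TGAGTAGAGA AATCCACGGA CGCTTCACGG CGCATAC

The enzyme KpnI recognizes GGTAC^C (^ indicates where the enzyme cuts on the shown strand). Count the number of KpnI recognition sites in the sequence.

3

GGTACC occurs starting at positions 45, 87, 124.
KpnI cuts at 3 sites.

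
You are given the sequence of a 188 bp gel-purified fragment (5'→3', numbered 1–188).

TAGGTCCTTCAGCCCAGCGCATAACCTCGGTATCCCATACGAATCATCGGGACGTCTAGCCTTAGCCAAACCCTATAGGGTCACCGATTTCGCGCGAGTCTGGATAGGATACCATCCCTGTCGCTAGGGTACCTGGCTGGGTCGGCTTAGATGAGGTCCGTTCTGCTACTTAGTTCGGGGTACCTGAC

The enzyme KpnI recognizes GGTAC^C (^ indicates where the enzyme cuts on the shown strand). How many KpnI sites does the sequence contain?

GGTACC occurs starting at positions 128, 179.
KpnI cuts at 2 sites.

2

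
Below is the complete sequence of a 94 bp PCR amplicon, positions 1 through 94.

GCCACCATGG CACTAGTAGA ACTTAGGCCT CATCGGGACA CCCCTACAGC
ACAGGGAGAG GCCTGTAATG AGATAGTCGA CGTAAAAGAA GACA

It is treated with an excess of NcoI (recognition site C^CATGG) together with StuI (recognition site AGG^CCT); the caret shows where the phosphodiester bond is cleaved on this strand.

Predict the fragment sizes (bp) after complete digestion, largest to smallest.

34, 33, 22, 5 bp

The NcoI site (CCATGG) starts at position 5.
NcoI cuts after the first base of each site, so after position 5.
StuI sites (AGGCCT) start at positions 25, 59.
StuI cuts after base 3 of each site, so after positions 27, 61.
Combined cut positions: 5, 27, 61.
Linear molecule, 3 cuts → 4 fragments:
  1–5 → 5 bp
  6–27 → 22 bp
  28–61 → 34 bp
  62–94 → 33 bp
Sorted largest to smallest: 34, 33, 22, 5 bp.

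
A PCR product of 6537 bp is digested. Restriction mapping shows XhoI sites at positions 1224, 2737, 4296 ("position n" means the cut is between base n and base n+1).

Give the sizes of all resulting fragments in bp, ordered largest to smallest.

2241, 1559, 1513, 1224 bp

Linear molecule, 3 cuts → 4 fragments:
  1224 − 0 = 1224 bp
  2737 − 1224 = 1513 bp
  4296 − 2737 = 1559 bp
  6537 − 4296 = 2241 bp
Sorted largest to smallest: 2241, 1559, 1513, 1224 bp.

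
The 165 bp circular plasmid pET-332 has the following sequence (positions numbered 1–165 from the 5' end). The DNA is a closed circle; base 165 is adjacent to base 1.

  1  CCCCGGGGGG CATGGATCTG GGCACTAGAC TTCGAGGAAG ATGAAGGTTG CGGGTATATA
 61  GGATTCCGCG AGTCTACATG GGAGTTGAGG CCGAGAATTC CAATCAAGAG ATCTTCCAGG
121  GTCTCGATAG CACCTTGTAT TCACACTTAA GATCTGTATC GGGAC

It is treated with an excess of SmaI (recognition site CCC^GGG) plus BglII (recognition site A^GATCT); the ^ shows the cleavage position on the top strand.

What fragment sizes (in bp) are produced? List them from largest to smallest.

The SmaI site (CCCGGG) starts at position 2.
SmaI cuts after base 3 of each site, so after position 4.
BglII sites (AGATCT) start at positions 109, 150.
BglII cuts after the first base of each site, so after positions 109, 150.
Combined cut positions: 4, 109, 150.
Circular molecule, 3 cuts → 3 fragments:
  5–109 → 105 bp
  110–150 → 41 bp
  151–165 then 1–4 → 15 + 4 = 19 bp
Sorted largest to smallest: 105, 41, 19 bp.

105, 41, 19 bp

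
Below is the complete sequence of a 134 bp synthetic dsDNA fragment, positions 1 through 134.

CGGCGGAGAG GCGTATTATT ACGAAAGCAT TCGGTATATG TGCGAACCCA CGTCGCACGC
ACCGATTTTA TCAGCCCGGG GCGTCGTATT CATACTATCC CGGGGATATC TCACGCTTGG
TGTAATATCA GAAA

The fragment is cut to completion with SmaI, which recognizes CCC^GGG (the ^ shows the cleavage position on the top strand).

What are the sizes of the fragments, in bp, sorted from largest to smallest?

SmaI sites (CCCGGG) start at positions 75, 99.
SmaI cuts after base 3 of each site, so after positions 77, 101.
Linear molecule, 2 cuts → 3 fragments:
  1–77 → 77 bp
  78–101 → 24 bp
  102–134 → 33 bp
Sorted largest to smallest: 77, 33, 24 bp.

77, 33, 24 bp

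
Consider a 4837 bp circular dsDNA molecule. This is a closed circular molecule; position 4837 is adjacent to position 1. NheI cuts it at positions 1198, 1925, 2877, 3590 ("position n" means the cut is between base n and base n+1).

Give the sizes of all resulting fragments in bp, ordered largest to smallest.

Circular molecule, 4 cuts → 4 fragments:
  1925 − 1198 = 727 bp
  2877 − 1925 = 952 bp
  3590 − 2877 = 713 bp
  wrap: 4837 − 3590 + 1198 = 2445 bp
Sorted largest to smallest: 2445, 952, 727, 713 bp.

2445, 952, 727, 713 bp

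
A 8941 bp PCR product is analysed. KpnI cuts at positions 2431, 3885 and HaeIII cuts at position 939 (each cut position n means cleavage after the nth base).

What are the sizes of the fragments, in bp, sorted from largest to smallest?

Combined cut positions (sorted): 939, 2431, 3885.
Linear molecule, 3 cuts → 4 fragments:
  939 − 0 = 939 bp
  2431 − 939 = 1492 bp
  3885 − 2431 = 1454 bp
  8941 − 3885 = 5056 bp
Sorted largest to smallest: 5056, 1492, 1454, 939 bp.

5056, 1492, 1454, 939 bp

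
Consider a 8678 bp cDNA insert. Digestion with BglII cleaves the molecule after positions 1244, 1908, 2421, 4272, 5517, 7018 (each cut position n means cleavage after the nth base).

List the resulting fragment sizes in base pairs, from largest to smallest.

Linear molecule, 6 cuts → 7 fragments:
  1244 − 0 = 1244 bp
  1908 − 1244 = 664 bp
  2421 − 1908 = 513 bp
  4272 − 2421 = 1851 bp
  5517 − 4272 = 1245 bp
  7018 − 5517 = 1501 bp
  8678 − 7018 = 1660 bp
Sorted largest to smallest: 1851, 1660, 1501, 1245, 1244, 664, 513 bp.

1851, 1660, 1501, 1245, 1244, 664, 513 bp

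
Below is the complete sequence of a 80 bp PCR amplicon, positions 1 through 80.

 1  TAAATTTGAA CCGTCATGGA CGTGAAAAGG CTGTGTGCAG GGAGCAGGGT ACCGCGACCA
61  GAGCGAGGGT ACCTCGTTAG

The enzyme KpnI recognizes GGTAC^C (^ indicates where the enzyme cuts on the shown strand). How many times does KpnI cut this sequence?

2

GGTACC occurs starting at positions 48, 68.
KpnI cuts at 2 sites.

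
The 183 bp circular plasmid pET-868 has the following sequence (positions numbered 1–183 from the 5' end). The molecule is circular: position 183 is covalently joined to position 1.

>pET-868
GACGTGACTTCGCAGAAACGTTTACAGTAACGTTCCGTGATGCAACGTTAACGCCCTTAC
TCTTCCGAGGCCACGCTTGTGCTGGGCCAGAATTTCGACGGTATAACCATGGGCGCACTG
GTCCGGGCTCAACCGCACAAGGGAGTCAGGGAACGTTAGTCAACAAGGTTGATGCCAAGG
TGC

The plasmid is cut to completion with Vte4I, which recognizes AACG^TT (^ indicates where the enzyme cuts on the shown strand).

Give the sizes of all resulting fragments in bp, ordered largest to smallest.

Vte4I sites (AACGTT) start at positions 17, 29, 44, 152.
Vte4I cuts after base 4 of each site, so after positions 20, 32, 47, 155.
Circular molecule, 4 cuts → 4 fragments:
  21–32 → 12 bp
  33–47 → 15 bp
  48–155 → 108 bp
  156–183 then 1–20 → 28 + 20 = 48 bp
Sorted largest to smallest: 108, 48, 15, 12 bp.

108, 48, 15, 12 bp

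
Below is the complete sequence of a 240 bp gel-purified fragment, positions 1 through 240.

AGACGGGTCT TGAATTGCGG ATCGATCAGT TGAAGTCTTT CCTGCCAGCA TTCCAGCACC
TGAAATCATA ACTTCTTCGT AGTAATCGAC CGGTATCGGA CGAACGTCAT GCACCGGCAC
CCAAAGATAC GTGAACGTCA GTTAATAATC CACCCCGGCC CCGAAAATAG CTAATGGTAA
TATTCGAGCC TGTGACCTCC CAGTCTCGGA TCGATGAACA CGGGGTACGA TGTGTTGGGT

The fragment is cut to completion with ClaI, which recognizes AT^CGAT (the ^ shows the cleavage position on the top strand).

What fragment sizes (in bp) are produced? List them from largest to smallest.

189, 29, 22 bp

ClaI sites (ATCGAT) start at positions 21, 210.
ClaI cuts after base 2 of each site, so after positions 22, 211.
Linear molecule, 2 cuts → 3 fragments:
  1–22 → 22 bp
  23–211 → 189 bp
  212–240 → 29 bp
Sorted largest to smallest: 189, 29, 22 bp.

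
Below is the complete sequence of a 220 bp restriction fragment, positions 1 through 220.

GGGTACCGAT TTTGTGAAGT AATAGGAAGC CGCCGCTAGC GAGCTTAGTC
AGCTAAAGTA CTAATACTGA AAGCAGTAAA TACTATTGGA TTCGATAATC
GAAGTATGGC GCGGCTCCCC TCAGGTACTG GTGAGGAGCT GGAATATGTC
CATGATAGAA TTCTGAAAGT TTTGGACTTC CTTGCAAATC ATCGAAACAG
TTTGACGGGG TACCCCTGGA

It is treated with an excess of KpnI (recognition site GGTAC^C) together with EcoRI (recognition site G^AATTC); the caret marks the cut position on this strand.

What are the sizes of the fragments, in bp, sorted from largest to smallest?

KpnI sites (GGTACC) start at positions 2, 209.
KpnI cuts after base 5 of each site (before the last base), so after positions 6, 213.
The EcoRI site (GAATTC) starts at position 158.
EcoRI cuts after the first base of each site, so after position 158.
Combined cut positions: 6, 158, 213.
Linear molecule, 3 cuts → 4 fragments:
  1–6 → 6 bp
  7–158 → 152 bp
  159–213 → 55 bp
  214–220 → 7 bp
Sorted largest to smallest: 152, 55, 7, 6 bp.

152, 55, 7, 6 bp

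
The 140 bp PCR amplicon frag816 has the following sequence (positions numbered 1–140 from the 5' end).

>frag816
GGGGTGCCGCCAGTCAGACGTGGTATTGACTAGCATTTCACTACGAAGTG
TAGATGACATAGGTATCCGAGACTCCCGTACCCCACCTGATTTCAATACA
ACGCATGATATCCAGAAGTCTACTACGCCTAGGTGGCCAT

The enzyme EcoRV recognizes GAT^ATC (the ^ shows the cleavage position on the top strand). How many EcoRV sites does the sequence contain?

GATATC occurs starting at position 107.
EcoRV cuts at 1 site.

1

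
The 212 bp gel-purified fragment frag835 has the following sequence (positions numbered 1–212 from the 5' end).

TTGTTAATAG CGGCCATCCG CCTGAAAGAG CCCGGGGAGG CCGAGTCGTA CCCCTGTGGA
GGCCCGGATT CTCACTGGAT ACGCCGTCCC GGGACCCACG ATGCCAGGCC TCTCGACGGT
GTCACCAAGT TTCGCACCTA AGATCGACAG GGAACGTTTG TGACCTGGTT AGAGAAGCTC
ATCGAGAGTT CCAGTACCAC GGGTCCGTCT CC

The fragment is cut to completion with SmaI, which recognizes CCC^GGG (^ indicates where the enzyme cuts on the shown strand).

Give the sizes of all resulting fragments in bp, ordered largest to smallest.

SmaI sites (CCCGGG) start at positions 31, 88.
SmaI cuts after base 3 of each site, so after positions 33, 90.
Linear molecule, 2 cuts → 3 fragments:
  1–33 → 33 bp
  34–90 → 57 bp
  91–212 → 122 bp
Sorted largest to smallest: 122, 57, 33 bp.

122, 57, 33 bp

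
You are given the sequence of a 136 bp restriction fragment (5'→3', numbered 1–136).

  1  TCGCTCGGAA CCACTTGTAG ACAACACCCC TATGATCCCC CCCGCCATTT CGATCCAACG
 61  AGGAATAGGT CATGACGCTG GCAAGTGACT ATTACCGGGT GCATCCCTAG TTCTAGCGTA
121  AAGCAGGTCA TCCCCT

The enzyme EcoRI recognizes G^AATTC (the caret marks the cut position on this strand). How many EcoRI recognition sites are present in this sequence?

0

No occurrence of GAATTC is present in the sequence.
EcoRI does not cut: 0 sites.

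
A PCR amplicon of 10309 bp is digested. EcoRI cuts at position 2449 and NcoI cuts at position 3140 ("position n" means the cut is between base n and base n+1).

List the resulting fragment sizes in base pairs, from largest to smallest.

7169, 2449, 691 bp

Combined cut positions (sorted): 2449, 3140.
Linear molecule, 2 cuts → 3 fragments:
  2449 − 0 = 2449 bp
  3140 − 2449 = 691 bp
  10309 − 3140 = 7169 bp
Sorted largest to smallest: 7169, 2449, 691 bp.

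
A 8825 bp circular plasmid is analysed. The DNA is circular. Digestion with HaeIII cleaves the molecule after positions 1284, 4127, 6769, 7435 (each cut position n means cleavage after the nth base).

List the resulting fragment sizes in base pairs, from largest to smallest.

Circular molecule, 4 cuts → 4 fragments:
  4127 − 1284 = 2843 bp
  6769 − 4127 = 2642 bp
  7435 − 6769 = 666 bp
  wrap: 8825 − 7435 + 1284 = 2674 bp
Sorted largest to smallest: 2843, 2674, 2642, 666 bp.

2843, 2674, 2642, 666 bp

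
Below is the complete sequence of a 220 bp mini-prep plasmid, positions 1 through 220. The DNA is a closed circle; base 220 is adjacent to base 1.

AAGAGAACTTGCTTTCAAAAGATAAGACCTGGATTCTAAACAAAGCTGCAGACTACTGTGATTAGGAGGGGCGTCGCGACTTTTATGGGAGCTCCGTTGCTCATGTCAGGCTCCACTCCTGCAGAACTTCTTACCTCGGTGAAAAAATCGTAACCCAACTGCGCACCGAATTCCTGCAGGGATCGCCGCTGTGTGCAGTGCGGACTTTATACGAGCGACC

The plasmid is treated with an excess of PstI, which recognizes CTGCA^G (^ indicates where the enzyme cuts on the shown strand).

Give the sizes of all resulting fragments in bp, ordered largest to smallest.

92, 73, 55 bp

PstI sites (CTGCAG) start at positions 46, 119, 174.
PstI cuts after base 5 of each site (before the last base), so after positions 50, 123, 178.
Circular molecule, 3 cuts → 3 fragments:
  51–123 → 73 bp
  124–178 → 55 bp
  179–220 then 1–50 → 42 + 50 = 92 bp
Sorted largest to smallest: 92, 73, 55 bp.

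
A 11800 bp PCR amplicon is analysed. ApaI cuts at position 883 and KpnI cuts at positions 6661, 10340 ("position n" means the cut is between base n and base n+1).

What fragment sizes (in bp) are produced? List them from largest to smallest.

Combined cut positions (sorted): 883, 6661, 10340.
Linear molecule, 3 cuts → 4 fragments:
  883 − 0 = 883 bp
  6661 − 883 = 5778 bp
  10340 − 6661 = 3679 bp
  11800 − 10340 = 1460 bp
Sorted largest to smallest: 5778, 3679, 1460, 883 bp.

5778, 3679, 1460, 883 bp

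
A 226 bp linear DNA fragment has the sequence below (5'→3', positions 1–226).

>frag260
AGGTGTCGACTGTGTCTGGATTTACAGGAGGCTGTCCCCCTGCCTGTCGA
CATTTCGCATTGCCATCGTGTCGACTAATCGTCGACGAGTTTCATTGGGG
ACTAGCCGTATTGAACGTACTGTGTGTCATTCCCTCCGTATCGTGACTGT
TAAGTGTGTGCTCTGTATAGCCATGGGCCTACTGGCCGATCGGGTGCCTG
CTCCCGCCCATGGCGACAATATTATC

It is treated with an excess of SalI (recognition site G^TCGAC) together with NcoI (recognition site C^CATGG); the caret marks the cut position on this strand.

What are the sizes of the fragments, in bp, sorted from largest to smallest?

90, 41, 37, 24, 18, 11, 5 bp

SalI sites (GTCGAC) start at positions 5, 46, 70, 81.
SalI cuts after the first base of each site, so after positions 5, 46, 70, 81.
NcoI sites (CCATGG) start at positions 171, 208.
NcoI cuts after the first base of each site, so after positions 171, 208.
Combined cut positions: 5, 46, 70, 81, 171, 208.
Linear molecule, 6 cuts → 7 fragments:
  1–5 → 5 bp
  6–46 → 41 bp
  47–70 → 24 bp
  71–81 → 11 bp
  82–171 → 90 bp
  172–208 → 37 bp
  209–226 → 18 bp
Sorted largest to smallest: 90, 41, 37, 24, 18, 11, 5 bp.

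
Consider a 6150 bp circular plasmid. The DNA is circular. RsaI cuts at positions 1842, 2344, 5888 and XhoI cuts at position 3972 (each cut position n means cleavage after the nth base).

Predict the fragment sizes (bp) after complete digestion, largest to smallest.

2104, 1916, 1628, 502 bp

Combined cut positions (sorted): 1842, 2344, 3972, 5888.
Circular molecule, 4 cuts → 4 fragments:
  2344 − 1842 = 502 bp
  3972 − 2344 = 1628 bp
  5888 − 3972 = 1916 bp
  wrap: 6150 − 5888 + 1842 = 2104 bp
Sorted largest to smallest: 2104, 1916, 1628, 502 bp.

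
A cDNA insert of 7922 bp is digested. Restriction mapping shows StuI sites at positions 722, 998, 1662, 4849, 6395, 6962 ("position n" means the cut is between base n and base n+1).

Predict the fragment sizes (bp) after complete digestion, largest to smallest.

Linear molecule, 6 cuts → 7 fragments:
  722 − 0 = 722 bp
  998 − 722 = 276 bp
  1662 − 998 = 664 bp
  4849 − 1662 = 3187 bp
  6395 − 4849 = 1546 bp
  6962 − 6395 = 567 bp
  7922 − 6962 = 960 bp
Sorted largest to smallest: 3187, 1546, 960, 722, 664, 567, 276 bp.

3187, 1546, 960, 722, 664, 567, 276 bp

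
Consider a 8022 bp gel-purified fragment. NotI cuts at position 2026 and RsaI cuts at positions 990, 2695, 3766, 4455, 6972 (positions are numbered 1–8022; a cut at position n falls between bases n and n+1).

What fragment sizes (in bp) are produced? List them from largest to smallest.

Combined cut positions (sorted): 990, 2026, 2695, 3766, 4455, 6972.
Linear molecule, 6 cuts → 7 fragments:
  990 − 0 = 990 bp
  2026 − 990 = 1036 bp
  2695 − 2026 = 669 bp
  3766 − 2695 = 1071 bp
  4455 − 3766 = 689 bp
  6972 − 4455 = 2517 bp
  8022 − 6972 = 1050 bp
Sorted largest to smallest: 2517, 1071, 1050, 1036, 990, 689, 669 bp.

2517, 1071, 1050, 1036, 990, 689, 669 bp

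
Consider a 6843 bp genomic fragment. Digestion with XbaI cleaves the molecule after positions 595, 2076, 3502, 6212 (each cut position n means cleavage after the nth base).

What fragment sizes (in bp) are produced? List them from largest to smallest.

2710, 1481, 1426, 631, 595 bp

Linear molecule, 4 cuts → 5 fragments:
  595 − 0 = 595 bp
  2076 − 595 = 1481 bp
  3502 − 2076 = 1426 bp
  6212 − 3502 = 2710 bp
  6843 − 6212 = 631 bp
Sorted largest to smallest: 2710, 1481, 1426, 631, 595 bp.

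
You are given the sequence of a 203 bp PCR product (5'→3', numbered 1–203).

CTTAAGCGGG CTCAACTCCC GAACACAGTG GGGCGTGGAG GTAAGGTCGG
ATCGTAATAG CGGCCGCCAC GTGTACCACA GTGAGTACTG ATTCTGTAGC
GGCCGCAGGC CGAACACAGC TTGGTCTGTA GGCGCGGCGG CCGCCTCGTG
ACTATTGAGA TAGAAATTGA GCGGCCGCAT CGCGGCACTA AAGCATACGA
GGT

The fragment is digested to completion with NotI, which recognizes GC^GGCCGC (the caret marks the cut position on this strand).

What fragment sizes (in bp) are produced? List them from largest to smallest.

NotI sites (GCGGCCGC) start at positions 60, 99, 137, 171.
NotI cuts after base 2 of each site, so after positions 61, 100, 138, 172.
Linear molecule, 4 cuts → 5 fragments:
  1–61 → 61 bp
  62–100 → 39 bp
  101–138 → 38 bp
  139–172 → 34 bp
  173–203 → 31 bp
Sorted largest to smallest: 61, 39, 38, 34, 31 bp.

61, 39, 38, 34, 31 bp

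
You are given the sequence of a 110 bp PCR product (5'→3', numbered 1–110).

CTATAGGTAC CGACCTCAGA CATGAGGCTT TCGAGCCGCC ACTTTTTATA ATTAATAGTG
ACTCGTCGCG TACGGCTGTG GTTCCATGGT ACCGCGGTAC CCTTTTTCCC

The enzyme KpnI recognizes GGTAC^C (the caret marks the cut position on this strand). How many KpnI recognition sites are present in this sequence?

3

GGTACC occurs starting at positions 6, 88, 96.
KpnI cuts at 3 sites.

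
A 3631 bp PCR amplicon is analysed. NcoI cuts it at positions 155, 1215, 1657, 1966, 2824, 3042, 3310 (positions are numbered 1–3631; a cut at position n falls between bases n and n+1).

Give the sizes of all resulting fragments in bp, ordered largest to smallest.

1060, 858, 442, 321, 309, 268, 218, 155 bp

Linear molecule, 7 cuts → 8 fragments:
  155 − 0 = 155 bp
  1215 − 155 = 1060 bp
  1657 − 1215 = 442 bp
  1966 − 1657 = 309 bp
  2824 − 1966 = 858 bp
  3042 − 2824 = 218 bp
  3310 − 3042 = 268 bp
  3631 − 3310 = 321 bp
Sorted largest to smallest: 1060, 858, 442, 321, 309, 268, 218, 155 bp.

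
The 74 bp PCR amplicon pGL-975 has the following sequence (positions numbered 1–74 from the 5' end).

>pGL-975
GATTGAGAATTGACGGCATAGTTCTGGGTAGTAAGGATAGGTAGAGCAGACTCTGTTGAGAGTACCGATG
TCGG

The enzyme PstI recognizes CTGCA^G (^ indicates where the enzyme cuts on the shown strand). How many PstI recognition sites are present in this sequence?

No occurrence of CTGCAG is present in the sequence.
PstI does not cut: 0 sites.

0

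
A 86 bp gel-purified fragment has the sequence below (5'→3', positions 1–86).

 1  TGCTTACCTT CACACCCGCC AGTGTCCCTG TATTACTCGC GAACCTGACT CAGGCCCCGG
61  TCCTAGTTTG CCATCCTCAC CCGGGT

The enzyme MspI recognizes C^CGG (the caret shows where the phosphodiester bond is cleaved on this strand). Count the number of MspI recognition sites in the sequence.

CCGG occurs starting at positions 57, 81.
MspI cuts at 2 sites.

2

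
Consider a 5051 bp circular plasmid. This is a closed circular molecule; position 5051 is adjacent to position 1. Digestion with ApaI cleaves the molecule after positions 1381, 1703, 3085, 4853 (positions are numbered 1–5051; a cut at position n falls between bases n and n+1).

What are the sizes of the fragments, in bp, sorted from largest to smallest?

Circular molecule, 4 cuts → 4 fragments:
  1703 − 1381 = 322 bp
  3085 − 1703 = 1382 bp
  4853 − 3085 = 1768 bp
  wrap: 5051 − 4853 + 1381 = 1579 bp
Sorted largest to smallest: 1768, 1579, 1382, 322 bp.

1768, 1579, 1382, 322 bp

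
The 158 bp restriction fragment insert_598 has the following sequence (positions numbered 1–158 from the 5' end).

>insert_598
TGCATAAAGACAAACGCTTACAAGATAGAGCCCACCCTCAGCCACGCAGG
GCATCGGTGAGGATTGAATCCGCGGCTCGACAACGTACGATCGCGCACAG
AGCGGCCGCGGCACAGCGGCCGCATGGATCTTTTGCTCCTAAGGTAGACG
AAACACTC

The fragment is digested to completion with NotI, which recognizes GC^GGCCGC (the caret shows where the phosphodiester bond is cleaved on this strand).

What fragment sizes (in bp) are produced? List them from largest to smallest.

NotI sites (GCGGCCGC) start at positions 102, 116.
NotI cuts after base 2 of each site, so after positions 103, 117.
Linear molecule, 2 cuts → 3 fragments:
  1–103 → 103 bp
  104–117 → 14 bp
  118–158 → 41 bp
Sorted largest to smallest: 103, 41, 14 bp.

103, 41, 14 bp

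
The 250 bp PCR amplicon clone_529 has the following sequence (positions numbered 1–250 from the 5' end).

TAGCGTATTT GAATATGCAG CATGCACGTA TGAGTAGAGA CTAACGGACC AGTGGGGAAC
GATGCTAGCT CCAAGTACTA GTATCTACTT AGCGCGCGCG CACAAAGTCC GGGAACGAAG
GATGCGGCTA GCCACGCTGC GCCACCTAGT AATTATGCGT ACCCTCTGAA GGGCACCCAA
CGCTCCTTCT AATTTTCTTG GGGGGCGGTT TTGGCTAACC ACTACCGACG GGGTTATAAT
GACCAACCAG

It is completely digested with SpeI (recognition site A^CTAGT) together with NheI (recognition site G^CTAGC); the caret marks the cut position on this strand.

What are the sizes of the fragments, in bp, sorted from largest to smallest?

The SpeI site (ACTAGT) starts at position 77.
SpeI cuts after the first base of each site, so after position 77.
NheI sites (GCTAGC) start at positions 64, 127.
NheI cuts after the first base of each site, so after positions 64, 127.
Combined cut positions: 64, 77, 127.
Linear molecule, 3 cuts → 4 fragments:
  1–64 → 64 bp
  65–77 → 13 bp
  78–127 → 50 bp
  128–250 → 123 bp
Sorted largest to smallest: 123, 64, 50, 13 bp.

123, 64, 50, 13 bp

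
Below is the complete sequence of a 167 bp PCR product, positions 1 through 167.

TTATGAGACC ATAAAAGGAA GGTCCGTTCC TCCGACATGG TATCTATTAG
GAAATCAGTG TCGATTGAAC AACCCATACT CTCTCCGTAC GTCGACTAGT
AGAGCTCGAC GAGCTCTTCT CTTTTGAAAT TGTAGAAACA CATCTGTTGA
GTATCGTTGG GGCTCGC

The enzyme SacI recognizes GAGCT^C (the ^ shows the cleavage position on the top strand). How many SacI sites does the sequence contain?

2

GAGCTC occurs starting at positions 102, 111.
SacI cuts at 2 sites.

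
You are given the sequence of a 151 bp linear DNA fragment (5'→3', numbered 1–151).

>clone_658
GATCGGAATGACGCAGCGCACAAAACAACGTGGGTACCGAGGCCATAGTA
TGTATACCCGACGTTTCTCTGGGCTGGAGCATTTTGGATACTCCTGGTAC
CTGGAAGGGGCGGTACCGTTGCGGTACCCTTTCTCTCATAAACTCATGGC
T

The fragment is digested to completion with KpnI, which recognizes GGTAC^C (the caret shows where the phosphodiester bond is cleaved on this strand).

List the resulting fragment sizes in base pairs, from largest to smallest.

63, 37, 24, 16, 11 bp

KpnI sites (GGTACC) start at positions 33, 96, 112, 123.
KpnI cuts after base 5 of each site (before the last base), so after positions 37, 100, 116, 127.
Linear molecule, 4 cuts → 5 fragments:
  1–37 → 37 bp
  38–100 → 63 bp
  101–116 → 16 bp
  117–127 → 11 bp
  128–151 → 24 bp
Sorted largest to smallest: 63, 37, 24, 16, 11 bp.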